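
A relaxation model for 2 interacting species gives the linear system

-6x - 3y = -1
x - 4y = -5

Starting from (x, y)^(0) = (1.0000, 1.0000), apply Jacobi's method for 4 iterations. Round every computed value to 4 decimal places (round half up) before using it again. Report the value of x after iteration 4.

Iteration 1:
  x = (-1 - (-3)·1.0000) / (-6) = -0.3333
  y = (-5 - (1)·1.0000) / (-4) = 1.5000
Iteration 2:
  x = (-1 - (-3)·1.5000) / (-6) = -0.5833
  y = (-5 - (1)·-0.3333) / (-4) = 1.1667
Iteration 3:
  x = (-1 - (-3)·1.1667) / (-6) = -0.4167
  y = (-5 - (1)·-0.5833) / (-4) = 1.1042
Iteration 4:
  x = (-1 - (-3)·1.1042) / (-6) = -0.3854
  y = (-5 - (1)·-0.4167) / (-4) = 1.1458

-0.3854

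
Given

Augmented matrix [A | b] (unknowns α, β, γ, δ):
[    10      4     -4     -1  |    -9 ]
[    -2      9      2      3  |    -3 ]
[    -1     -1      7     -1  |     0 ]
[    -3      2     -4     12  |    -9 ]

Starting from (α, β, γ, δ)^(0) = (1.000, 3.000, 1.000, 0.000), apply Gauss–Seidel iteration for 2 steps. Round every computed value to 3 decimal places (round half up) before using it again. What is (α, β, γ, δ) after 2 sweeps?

(-0.792, -0.044, -0.283, -1.035)

Iteration 1:
  α = (-9 - (4)·3.000 - (-4)·1.000 - (-1)·0.000) / (10) = -1.700
  β = (-3 - (-2)·-1.700 - (2)·1.000 - (3)·0.000) / (9) = -0.933
  γ = (0 - (-1)·-1.700 - (-1)·-0.933 - (-1)·0.000) / (7) = -0.376
  δ = (-9 - (-3)·-1.700 - (2)·-0.933 - (-4)·-0.376) / (12) = -1.145
Iteration 2:
  α = (-9 - (4)·-0.933 - (-4)·-0.376 - (-1)·-1.145) / (10) = -0.792
  β = (-3 - (-2)·-0.792 - (2)·-0.376 - (3)·-1.145) / (9) = -0.044
  γ = (0 - (-1)·-0.792 - (-1)·-0.044 - (-1)·-1.145) / (7) = -0.283
  δ = (-9 - (-3)·-0.792 - (2)·-0.044 - (-4)·-0.283) / (12) = -1.035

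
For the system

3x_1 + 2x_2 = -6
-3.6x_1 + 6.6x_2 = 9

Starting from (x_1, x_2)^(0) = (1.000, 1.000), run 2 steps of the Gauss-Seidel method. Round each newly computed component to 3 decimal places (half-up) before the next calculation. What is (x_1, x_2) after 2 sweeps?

(-1.939, 0.306)

Iteration 1:
  x_1 = (-6 - (2)·1.000) / (3) = -2.667
  x_2 = (9 - (-3.6)·-2.667) / (6.6) = -0.091
Iteration 2:
  x_1 = (-6 - (2)·-0.091) / (3) = -1.939
  x_2 = (9 - (-3.6)·-1.939) / (6.6) = 0.306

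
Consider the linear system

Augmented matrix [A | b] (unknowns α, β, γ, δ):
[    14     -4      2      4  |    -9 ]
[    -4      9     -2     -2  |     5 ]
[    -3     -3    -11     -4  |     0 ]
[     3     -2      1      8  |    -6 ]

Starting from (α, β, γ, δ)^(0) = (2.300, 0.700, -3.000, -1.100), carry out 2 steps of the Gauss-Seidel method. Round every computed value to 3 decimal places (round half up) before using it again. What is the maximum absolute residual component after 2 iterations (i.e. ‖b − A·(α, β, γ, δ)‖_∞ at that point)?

Iteration 1:
  α = (-9 - (-4)·0.700 - (2)·-3.000 - (4)·-1.100) / (14) = 0.300
  β = (5 - (-4)·0.300 - (-2)·-3.000 - (-2)·-1.100) / (9) = -0.222
  γ = (0 - (-3)·0.300 - (-3)·-0.222 - (-4)·-1.100) / (-11) = 0.379
  δ = (-6 - (3)·0.300 - (-2)·-0.222 - (1)·0.379) / (8) = -0.965
Iteration 2:
  α = (-9 - (-4)·-0.222 - (2)·0.379 - (4)·-0.965) / (14) = -0.485
  β = (5 - (-4)·-0.485 - (-2)·0.379 - (-2)·-0.965) / (9) = 0.210
  γ = (0 - (-3)·-0.485 - (-3)·0.210 - (-4)·-0.965) / (-11) = 0.426
  δ = (-6 - (3)·-0.485 - (-2)·0.210 - (1)·0.426) / (8) = -0.569
Residual b − A·x = (0.054, 0.884, 1.585, 0.001); ∞-norm = 1.585

1.585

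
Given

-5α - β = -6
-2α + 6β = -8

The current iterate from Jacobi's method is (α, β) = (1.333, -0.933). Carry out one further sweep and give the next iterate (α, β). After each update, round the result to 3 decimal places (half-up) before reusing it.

(1.387, -0.889)

One sweep:
  α = (-6 - (-1)·-0.933) / (-5) = 1.387
  β = (-8 - (-2)·1.333) / (6) = -0.889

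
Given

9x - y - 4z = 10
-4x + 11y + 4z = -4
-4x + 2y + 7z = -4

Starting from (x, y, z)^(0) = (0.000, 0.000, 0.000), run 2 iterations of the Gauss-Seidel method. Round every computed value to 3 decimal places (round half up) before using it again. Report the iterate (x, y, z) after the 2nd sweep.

Iteration 1:
  x = (10 - (-1)·0.000 - (-4)·0.000) / (9) = 1.111
  y = (-4 - (-4)·1.111 - (4)·0.000) / (11) = 0.040
  z = (-4 - (-4)·1.111 - (2)·0.040) / (7) = 0.052
Iteration 2:
  x = (10 - (-1)·0.040 - (-4)·0.052) / (9) = 1.139
  y = (-4 - (-4)·1.139 - (4)·0.052) / (11) = 0.032
  z = (-4 - (-4)·1.139 - (2)·0.032) / (7) = 0.070

(1.139, 0.032, 0.070)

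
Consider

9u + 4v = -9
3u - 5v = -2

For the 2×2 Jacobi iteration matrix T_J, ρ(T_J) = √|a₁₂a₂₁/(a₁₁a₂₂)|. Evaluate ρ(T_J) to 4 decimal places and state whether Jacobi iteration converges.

a₁₂a₂₁/(a₁₁a₂₂) = (4)·(3) / ((9)·(-5)) = -0.266667
ρ = √|-0.266667| = √0.266667 = 0.5164
ρ < 1, so Jacobi converges

0.5164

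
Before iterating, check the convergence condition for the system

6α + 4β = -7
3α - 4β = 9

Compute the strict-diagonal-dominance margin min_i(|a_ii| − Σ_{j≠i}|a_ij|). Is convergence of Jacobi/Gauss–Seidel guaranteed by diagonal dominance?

row 1: |6| − (4) = 2
row 2: |-4| − (3) = 1
minimum over rows = 1 → strictly diagonally dominant (convergence guaranteed)

1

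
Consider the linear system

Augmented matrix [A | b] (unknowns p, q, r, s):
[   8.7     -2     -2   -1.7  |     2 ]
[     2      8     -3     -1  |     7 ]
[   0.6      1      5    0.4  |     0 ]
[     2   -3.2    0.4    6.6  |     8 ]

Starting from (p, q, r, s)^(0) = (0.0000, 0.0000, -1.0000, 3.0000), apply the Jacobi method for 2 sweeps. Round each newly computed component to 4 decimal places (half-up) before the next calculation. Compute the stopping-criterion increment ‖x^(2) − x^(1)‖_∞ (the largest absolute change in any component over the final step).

0.2006

Iteration 1:
  p = (2 - (-2)·0.0000 - (-2)·-1.0000 - (-1.7)·3.0000) / (8.7) = 0.5862
  q = (7 - (2)·0.0000 - (-3)·-1.0000 - (-1)·3.0000) / (8) = 0.8750
  r = (0 - (0.6)·0.0000 - (1)·0.0000 - (0.4)·3.0000) / (5) = -0.2400
  s = (8 - (2)·0.0000 - (-3.2)·0.0000 - (0.4)·-1.0000) / (6.6) = 1.2727
Iteration 2:
  p = (2 - (-2)·0.8750 - (-2)·-0.2400 - (-1.7)·1.2727) / (8.7) = 0.6246
  q = (7 - (2)·0.5862 - (-3)·-0.2400 - (-1)·1.2727) / (8) = 0.7975
  r = (0 - (0.6)·0.5862 - (1)·0.8750 - (0.4)·1.2727) / (5) = -0.3472
  s = (8 - (2)·0.5862 - (-3.2)·0.8750 - (0.4)·-0.2400) / (6.6) = 1.4733
Change: (0.0384, -0.0775, -0.1072, 0.2006) → max |·| = 0.2006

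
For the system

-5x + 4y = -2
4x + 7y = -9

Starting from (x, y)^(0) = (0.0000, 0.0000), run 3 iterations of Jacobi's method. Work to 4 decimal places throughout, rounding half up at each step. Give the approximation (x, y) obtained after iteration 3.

(-0.8114, -0.9265)

Iteration 1:
  x = (-2 - (4)·0.0000) / (-5) = 0.4000
  y = (-9 - (4)·0.0000) / (7) = -1.2857
Iteration 2:
  x = (-2 - (4)·-1.2857) / (-5) = -0.6286
  y = (-9 - (4)·0.4000) / (7) = -1.5143
Iteration 3:
  x = (-2 - (4)·-1.5143) / (-5) = -0.8114
  y = (-9 - (4)·-0.6286) / (7) = -0.9265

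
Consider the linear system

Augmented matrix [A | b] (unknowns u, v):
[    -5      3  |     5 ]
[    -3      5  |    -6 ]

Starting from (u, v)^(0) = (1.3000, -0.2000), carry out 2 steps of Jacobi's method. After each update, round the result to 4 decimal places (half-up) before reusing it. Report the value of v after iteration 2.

Iteration 1:
  u = (5 - (3)·-0.2000) / (-5) = -1.1200
  v = (-6 - (-3)·1.3000) / (5) = -0.4200
Iteration 2:
  u = (5 - (3)·-0.4200) / (-5) = -1.2520
  v = (-6 - (-3)·-1.1200) / (5) = -1.8720

-1.8720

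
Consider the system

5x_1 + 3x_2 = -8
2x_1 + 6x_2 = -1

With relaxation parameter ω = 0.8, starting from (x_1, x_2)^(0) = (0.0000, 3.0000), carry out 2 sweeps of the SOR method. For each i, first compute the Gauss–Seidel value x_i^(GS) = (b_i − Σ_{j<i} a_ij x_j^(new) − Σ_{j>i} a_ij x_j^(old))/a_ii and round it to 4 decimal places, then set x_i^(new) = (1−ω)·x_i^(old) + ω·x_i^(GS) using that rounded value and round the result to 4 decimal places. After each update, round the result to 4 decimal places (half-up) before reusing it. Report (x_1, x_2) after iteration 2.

Iteration 1:
  x_1: GS value = (-8 - (3)·3.0000) / (5) = -3.4000;  x_1 ← (1−ω)·0.0000 + ω·-3.4000 = -2.7200
  x_2: GS value = (-1 - (2)·-2.7200) / (6) = 0.7400;  x_2 ← (1−ω)·3.0000 + ω·0.7400 = 1.1920
Iteration 2:
  x_1: GS value = (-8 - (3)·1.1920) / (5) = -2.3152;  x_1 ← (1−ω)·-2.7200 + ω·-2.3152 = -2.3962
  x_2: GS value = (-1 - (2)·-2.3962) / (6) = 0.6321;  x_2 ← (1−ω)·1.1920 + ω·0.6321 = 0.7441

(-2.3962, 0.7441)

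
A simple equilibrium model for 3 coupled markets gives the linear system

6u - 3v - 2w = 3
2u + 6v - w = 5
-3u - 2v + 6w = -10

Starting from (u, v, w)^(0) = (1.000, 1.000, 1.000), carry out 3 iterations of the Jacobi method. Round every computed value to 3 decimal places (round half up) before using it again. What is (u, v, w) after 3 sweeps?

(0.366, 0.518, -1.305)

Iteration 1:
  u = (3 - (-3)·1.000 - (-2)·1.000) / (6) = 1.333
  v = (5 - (2)·1.000 - (-1)·1.000) / (6) = 0.667
  w = (-10 - (-3)·1.000 - (-2)·1.000) / (6) = -0.833
Iteration 2:
  u = (3 - (-3)·0.667 - (-2)·-0.833) / (6) = 0.556
  v = (5 - (2)·1.333 - (-1)·-0.833) / (6) = 0.250
  w = (-10 - (-3)·1.333 - (-2)·0.667) / (6) = -0.778
Iteration 3:
  u = (3 - (-3)·0.250 - (-2)·-0.778) / (6) = 0.366
  v = (5 - (2)·0.556 - (-1)·-0.778) / (6) = 0.518
  w = (-10 - (-3)·0.556 - (-2)·0.250) / (6) = -1.305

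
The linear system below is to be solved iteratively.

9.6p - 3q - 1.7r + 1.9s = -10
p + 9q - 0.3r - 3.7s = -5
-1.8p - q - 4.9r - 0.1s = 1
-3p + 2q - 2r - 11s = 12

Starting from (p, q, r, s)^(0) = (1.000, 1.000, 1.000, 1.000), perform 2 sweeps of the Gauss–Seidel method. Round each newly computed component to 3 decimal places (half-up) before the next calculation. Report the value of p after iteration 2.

-0.862

Iteration 1:
  p = (-10 - (-3)·1.000 - (-1.7)·1.000 - (1.9)·1.000) / (9.6) = -0.750
  q = (-5 - (1)·-0.750 - (-0.3)·1.000 - (-3.7)·1.000) / (9) = -0.028
  r = (1 - (-1.8)·-0.750 - (-1)·-0.028 - (-0.1)·1.000) / (-4.9) = 0.057
  s = (12 - (-3)·-0.750 - (2)·-0.028 - (-2)·0.057) / (-11) = -0.902
Iteration 2:
  p = (-10 - (-3)·-0.028 - (-1.7)·0.057 - (1.9)·-0.902) / (9.6) = -0.862
  q = (-5 - (1)·-0.862 - (-0.3)·0.057 - (-3.7)·-0.902) / (9) = -0.829
  r = (1 - (-1.8)·-0.862 - (-1)·-0.829 - (-0.1)·-0.902) / (-4.9) = 0.300
  s = (12 - (-3)·-0.862 - (2)·-0.829 - (-2)·0.300) / (-11) = -1.061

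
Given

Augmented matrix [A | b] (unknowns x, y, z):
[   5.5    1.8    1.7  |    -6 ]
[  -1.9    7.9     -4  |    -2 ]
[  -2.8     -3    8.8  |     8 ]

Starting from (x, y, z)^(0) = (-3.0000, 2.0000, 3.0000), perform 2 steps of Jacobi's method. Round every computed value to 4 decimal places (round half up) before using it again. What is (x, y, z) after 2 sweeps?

Iteration 1:
  x = (-6 - (1.8)·2.0000 - (1.7)·3.0000) / (5.5) = -2.6727
  y = (-2 - (-1.9)·-3.0000 - (-4)·3.0000) / (7.9) = 0.5443
  z = (8 - (-2.8)·-3.0000 - (-3)·2.0000) / (8.8) = 0.6364
Iteration 2:
  x = (-6 - (1.8)·0.5443 - (1.7)·0.6364) / (5.5) = -1.4657
  y = (-2 - (-1.9)·-2.6727 - (-4)·0.6364) / (7.9) = -0.5737
  z = (8 - (-2.8)·-2.6727 - (-3)·0.5443) / (8.8) = 0.2442

(-1.4657, -0.5737, 0.2442)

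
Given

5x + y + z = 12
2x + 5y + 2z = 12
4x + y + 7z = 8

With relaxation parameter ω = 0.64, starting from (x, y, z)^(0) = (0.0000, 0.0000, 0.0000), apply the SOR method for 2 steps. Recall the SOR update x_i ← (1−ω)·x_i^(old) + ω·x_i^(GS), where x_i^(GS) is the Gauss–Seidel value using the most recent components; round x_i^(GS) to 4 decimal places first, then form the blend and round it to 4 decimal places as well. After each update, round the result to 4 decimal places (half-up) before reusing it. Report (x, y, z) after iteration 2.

(1.9343, 1.4355, -0.0837)

Iteration 1:
  x: GS value = (12 - (1)·0.0000 - (1)·0.0000) / (5) = 2.4000;  x ← (1−ω)·0.0000 + ω·2.4000 = 1.5360
  y: GS value = (12 - (2)·1.5360 - (2)·0.0000) / (5) = 1.7856;  y ← (1−ω)·0.0000 + ω·1.7856 = 1.1428
  z: GS value = (8 - (4)·1.5360 - (1)·1.1428) / (7) = 0.1019;  z ← (1−ω)·0.0000 + ω·0.1019 = 0.0652
Iteration 2:
  x: GS value = (12 - (1)·1.1428 - (1)·0.0652) / (5) = 2.1584;  x ← (1−ω)·1.5360 + ω·2.1584 = 1.9343
  y: GS value = (12 - (2)·1.9343 - (2)·0.0652) / (5) = 1.6002;  y ← (1−ω)·1.1428 + ω·1.6002 = 1.4355
  z: GS value = (8 - (4)·1.9343 - (1)·1.4355) / (7) = -0.1675;  z ← (1−ω)·0.0652 + ω·-0.1675 = -0.0837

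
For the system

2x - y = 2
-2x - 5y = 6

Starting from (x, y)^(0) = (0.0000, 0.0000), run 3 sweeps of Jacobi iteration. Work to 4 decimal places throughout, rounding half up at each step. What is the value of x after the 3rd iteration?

0.2000

Iteration 1:
  x = (2 - (-1)·0.0000) / (2) = 1.0000
  y = (6 - (-2)·0.0000) / (-5) = -1.2000
Iteration 2:
  x = (2 - (-1)·-1.2000) / (2) = 0.4000
  y = (6 - (-2)·1.0000) / (-5) = -1.6000
Iteration 3:
  x = (2 - (-1)·-1.6000) / (2) = 0.2000
  y = (6 - (-2)·0.4000) / (-5) = -1.3600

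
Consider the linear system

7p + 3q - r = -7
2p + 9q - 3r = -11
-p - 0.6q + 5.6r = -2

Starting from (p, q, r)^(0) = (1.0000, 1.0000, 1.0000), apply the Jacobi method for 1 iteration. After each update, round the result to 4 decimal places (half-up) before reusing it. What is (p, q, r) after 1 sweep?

Iteration 1:
  p = (-7 - (3)·1.0000 - (-1)·1.0000) / (7) = -1.2857
  q = (-11 - (2)·1.0000 - (-3)·1.0000) / (9) = -1.1111
  r = (-2 - (-1)·1.0000 - (-0.6)·1.0000) / (5.6) = -0.0714

(-1.2857, -1.1111, -0.0714)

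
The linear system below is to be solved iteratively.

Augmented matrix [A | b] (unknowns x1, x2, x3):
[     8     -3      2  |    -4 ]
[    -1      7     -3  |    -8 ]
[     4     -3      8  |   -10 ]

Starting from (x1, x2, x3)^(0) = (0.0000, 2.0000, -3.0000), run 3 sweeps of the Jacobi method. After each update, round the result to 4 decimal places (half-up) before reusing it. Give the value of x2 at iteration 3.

Iteration 1:
  x1 = (-4 - (-3)·2.0000 - (2)·-3.0000) / (8) = 1.0000
  x2 = (-8 - (-1)·0.0000 - (-3)·-3.0000) / (7) = -2.4286
  x3 = (-10 - (4)·0.0000 - (-3)·2.0000) / (8) = -0.5000
Iteration 2:
  x1 = (-4 - (-3)·-2.4286 - (2)·-0.5000) / (8) = -1.2857
  x2 = (-8 - (-1)·1.0000 - (-3)·-0.5000) / (7) = -1.2143
  x3 = (-10 - (4)·1.0000 - (-3)·-2.4286) / (8) = -2.6607
Iteration 3:
  x1 = (-4 - (-3)·-1.2143 - (2)·-2.6607) / (8) = -0.2902
  x2 = (-8 - (-1)·-1.2857 - (-3)·-2.6607) / (7) = -2.4668
  x3 = (-10 - (4)·-1.2857 - (-3)·-1.2143) / (8) = -1.0625

-2.4668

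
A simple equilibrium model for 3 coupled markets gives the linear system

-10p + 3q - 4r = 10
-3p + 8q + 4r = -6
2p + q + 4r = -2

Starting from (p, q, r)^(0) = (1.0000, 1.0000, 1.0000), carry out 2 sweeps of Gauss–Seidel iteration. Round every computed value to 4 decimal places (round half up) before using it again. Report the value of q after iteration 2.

-1.6147

Iteration 1:
  p = (10 - (3)·1.0000 - (-4)·1.0000) / (-10) = -1.1000
  q = (-6 - (-3)·-1.1000 - (4)·1.0000) / (8) = -1.6625
  r = (-2 - (2)·-1.1000 - (1)·-1.6625) / (4) = 0.4656
Iteration 2:
  p = (10 - (3)·-1.6625 - (-4)·0.4656) / (-10) = -1.6850
  q = (-6 - (-3)·-1.6850 - (4)·0.4656) / (8) = -1.6147
  r = (-2 - (2)·-1.6850 - (1)·-1.6147) / (4) = 0.7462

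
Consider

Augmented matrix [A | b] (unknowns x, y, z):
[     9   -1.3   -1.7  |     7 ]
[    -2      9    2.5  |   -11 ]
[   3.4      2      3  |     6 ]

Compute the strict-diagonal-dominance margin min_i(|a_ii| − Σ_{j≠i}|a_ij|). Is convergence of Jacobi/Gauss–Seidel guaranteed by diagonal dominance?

-2.4

row 1: |9| − (1.3+1.7) = 6
row 2: |9| − (2+2.5) = 4.5
row 3: |3| − (3.4+2) = -2.4
minimum over rows = -2.4 → not strictly diagonally dominant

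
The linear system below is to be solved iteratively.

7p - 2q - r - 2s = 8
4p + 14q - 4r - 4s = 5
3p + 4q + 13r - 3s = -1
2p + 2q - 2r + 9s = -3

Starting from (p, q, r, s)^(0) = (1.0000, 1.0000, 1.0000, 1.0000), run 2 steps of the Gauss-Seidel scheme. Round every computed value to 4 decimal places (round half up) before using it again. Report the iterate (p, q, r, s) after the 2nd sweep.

(0.9362, -0.2875, -0.4174, -0.5702)

Iteration 1:
  p = (8 - (-2)·1.0000 - (-1)·1.0000 - (-2)·1.0000) / (7) = 1.8571
  q = (5 - (4)·1.8571 - (-4)·1.0000 - (-4)·1.0000) / (14) = 0.3980
  r = (-1 - (3)·1.8571 - (4)·0.3980 - (-3)·1.0000) / (13) = -0.3972
  s = (-3 - (2)·1.8571 - (2)·0.3980 - (-2)·-0.3972) / (9) = -0.9227
Iteration 2:
  p = (8 - (-2)·0.3980 - (-1)·-0.3972 - (-2)·-0.9227) / (7) = 0.9362
  q = (5 - (4)·0.9362 - (-4)·-0.3972 - (-4)·-0.9227) / (14) = -0.2875
  r = (-1 - (3)·0.9362 - (4)·-0.2875 - (-3)·-0.9227) / (13) = -0.4174
  s = (-3 - (2)·0.9362 - (2)·-0.2875 - (-2)·-0.4174) / (9) = -0.5702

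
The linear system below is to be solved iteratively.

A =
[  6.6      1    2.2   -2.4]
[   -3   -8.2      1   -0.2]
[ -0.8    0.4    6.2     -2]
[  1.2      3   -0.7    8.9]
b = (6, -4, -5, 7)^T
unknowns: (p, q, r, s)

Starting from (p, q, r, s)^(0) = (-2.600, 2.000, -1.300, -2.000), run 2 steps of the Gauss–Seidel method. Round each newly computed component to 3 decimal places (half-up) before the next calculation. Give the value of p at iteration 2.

Iteration 1:
  p = (6 - (1)·2.000 - (2.2)·-1.300 - (-2.4)·-2.000) / (6.6) = 0.312
  q = (-4 - (-3)·0.312 - (1)·-1.300 - (-0.2)·-2.000) / (-8.2) = 0.264
  r = (-5 - (-0.8)·0.312 - (0.4)·0.264 - (-2)·-2.000) / (6.2) = -1.428
  s = (7 - (1.2)·0.312 - (3)·0.264 - (-0.7)·-1.428) / (8.9) = 0.543
Iteration 2:
  p = (6 - (1)·0.264 - (2.2)·-1.428 - (-2.4)·0.543) / (6.6) = 1.543
  q = (-4 - (-3)·1.543 - (1)·-1.428 - (-0.2)·0.543) / (-8.2) = -0.264
  r = (-5 - (-0.8)·1.543 - (0.4)·-0.264 - (-2)·0.543) / (6.2) = -0.415
  s = (7 - (1.2)·1.543 - (3)·-0.264 - (-0.7)·-0.415) / (8.9) = 0.635

1.543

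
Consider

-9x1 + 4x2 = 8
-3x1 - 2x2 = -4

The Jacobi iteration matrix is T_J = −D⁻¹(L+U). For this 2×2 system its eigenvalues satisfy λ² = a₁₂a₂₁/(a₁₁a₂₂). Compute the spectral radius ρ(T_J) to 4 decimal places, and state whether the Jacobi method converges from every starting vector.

a₁₂a₂₁/(a₁₁a₂₂) = (4)·(-3) / ((-9)·(-2)) = -0.666667
ρ = √|-0.666667| = √0.666667 = 0.8165
ρ < 1, so Jacobi converges

0.8165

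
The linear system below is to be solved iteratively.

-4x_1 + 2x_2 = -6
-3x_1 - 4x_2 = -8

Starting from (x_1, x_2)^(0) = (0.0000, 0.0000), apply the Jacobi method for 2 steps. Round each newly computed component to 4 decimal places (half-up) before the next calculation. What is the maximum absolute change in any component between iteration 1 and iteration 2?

Iteration 1:
  x_1 = (-6 - (2)·0.0000) / (-4) = 1.5000
  x_2 = (-8 - (-3)·0.0000) / (-4) = 2.0000
Iteration 2:
  x_1 = (-6 - (2)·2.0000) / (-4) = 2.5000
  x_2 = (-8 - (-3)·1.5000) / (-4) = 0.8750
Change: (1.0000, -1.1250) → max |·| = 1.1250

1.1250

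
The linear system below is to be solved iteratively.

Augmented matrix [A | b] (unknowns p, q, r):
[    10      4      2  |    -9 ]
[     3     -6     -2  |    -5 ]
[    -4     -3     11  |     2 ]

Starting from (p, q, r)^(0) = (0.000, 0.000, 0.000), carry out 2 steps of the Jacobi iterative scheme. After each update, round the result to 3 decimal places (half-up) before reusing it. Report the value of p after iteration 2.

Iteration 1:
  p = (-9 - (4)·0.000 - (2)·0.000) / (10) = -0.900
  q = (-5 - (3)·0.000 - (-2)·0.000) / (-6) = 0.833
  r = (2 - (-4)·0.000 - (-3)·0.000) / (11) = 0.182
Iteration 2:
  p = (-9 - (4)·0.833 - (2)·0.182) / (10) = -1.270
  q = (-5 - (3)·-0.900 - (-2)·0.182) / (-6) = 0.323
  r = (2 - (-4)·-0.900 - (-3)·0.833) / (11) = 0.082

-1.270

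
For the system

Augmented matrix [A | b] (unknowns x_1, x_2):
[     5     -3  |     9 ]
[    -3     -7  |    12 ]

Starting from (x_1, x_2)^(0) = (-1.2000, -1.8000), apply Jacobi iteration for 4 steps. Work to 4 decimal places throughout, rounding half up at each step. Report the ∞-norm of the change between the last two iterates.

0.2115

Iteration 1:
  x_1 = (9 - (-3)·-1.8000) / (5) = 0.7200
  x_2 = (12 - (-3)·-1.2000) / (-7) = -1.2000
Iteration 2:
  x_1 = (9 - (-3)·-1.2000) / (5) = 1.0800
  x_2 = (12 - (-3)·0.7200) / (-7) = -2.0229
Iteration 3:
  x_1 = (9 - (-3)·-2.0229) / (5) = 0.5863
  x_2 = (12 - (-3)·1.0800) / (-7) = -2.1771
Iteration 4:
  x_1 = (9 - (-3)·-2.1771) / (5) = 0.4937
  x_2 = (12 - (-3)·0.5863) / (-7) = -1.9656
Change: (-0.0926, 0.2115) → max |·| = 0.2115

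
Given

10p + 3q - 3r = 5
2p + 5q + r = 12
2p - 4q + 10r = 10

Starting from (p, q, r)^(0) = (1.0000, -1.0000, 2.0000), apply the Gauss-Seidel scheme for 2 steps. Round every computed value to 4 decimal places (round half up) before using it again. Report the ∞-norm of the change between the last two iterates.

0.9432

Iteration 1:
  p = (5 - (3)·-1.0000 - (-3)·2.0000) / (10) = 1.4000
  q = (12 - (2)·1.4000 - (1)·2.0000) / (5) = 1.4400
  r = (10 - (2)·1.4000 - (-4)·1.4400) / (10) = 1.2960
Iteration 2:
  p = (5 - (3)·1.4400 - (-3)·1.2960) / (10) = 0.4568
  q = (12 - (2)·0.4568 - (1)·1.2960) / (5) = 1.9581
  r = (10 - (2)·0.4568 - (-4)·1.9581) / (10) = 1.6919
Change: (-0.9432, 0.5181, 0.3959) → max |·| = 0.9432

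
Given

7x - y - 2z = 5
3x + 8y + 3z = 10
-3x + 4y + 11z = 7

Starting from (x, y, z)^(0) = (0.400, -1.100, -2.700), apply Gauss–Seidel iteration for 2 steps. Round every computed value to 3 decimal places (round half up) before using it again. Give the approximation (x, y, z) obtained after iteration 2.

(0.971, 0.989, 0.542)

Iteration 1:
  x = (5 - (-1)·-1.100 - (-2)·-2.700) / (7) = -0.214
  y = (10 - (3)·-0.214 - (3)·-2.700) / (8) = 2.343
  z = (7 - (-3)·-0.214 - (4)·2.343) / (11) = -0.274
Iteration 2:
  x = (5 - (-1)·2.343 - (-2)·-0.274) / (7) = 0.971
  y = (10 - (3)·0.971 - (3)·-0.274) / (8) = 0.989
  z = (7 - (-3)·0.971 - (4)·0.989) / (11) = 0.542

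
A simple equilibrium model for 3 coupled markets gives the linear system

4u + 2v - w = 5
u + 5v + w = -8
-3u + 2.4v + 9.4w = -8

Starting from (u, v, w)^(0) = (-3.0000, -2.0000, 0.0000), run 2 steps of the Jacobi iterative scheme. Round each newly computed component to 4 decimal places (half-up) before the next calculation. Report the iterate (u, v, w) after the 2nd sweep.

(1.4255, -1.7904, 0.1223)

Iteration 1:
  u = (5 - (2)·-2.0000 - (-1)·0.0000) / (4) = 2.2500
  v = (-8 - (1)·-3.0000 - (1)·0.0000) / (5) = -1.0000
  w = (-8 - (-3)·-3.0000 - (2.4)·-2.0000) / (9.4) = -1.2979
Iteration 2:
  u = (5 - (2)·-1.0000 - (-1)·-1.2979) / (4) = 1.4255
  v = (-8 - (1)·2.2500 - (1)·-1.2979) / (5) = -1.7904
  w = (-8 - (-3)·2.2500 - (2.4)·-1.0000) / (9.4) = 0.1223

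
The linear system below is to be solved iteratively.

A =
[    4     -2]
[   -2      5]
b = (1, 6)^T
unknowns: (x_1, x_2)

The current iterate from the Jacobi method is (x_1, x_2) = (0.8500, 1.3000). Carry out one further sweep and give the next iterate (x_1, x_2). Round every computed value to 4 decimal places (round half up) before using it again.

One sweep:
  x_1 = (1 - (-2)·1.3000) / (4) = 0.9000
  x_2 = (6 - (-2)·0.8500) / (5) = 1.5400

(0.9000, 1.5400)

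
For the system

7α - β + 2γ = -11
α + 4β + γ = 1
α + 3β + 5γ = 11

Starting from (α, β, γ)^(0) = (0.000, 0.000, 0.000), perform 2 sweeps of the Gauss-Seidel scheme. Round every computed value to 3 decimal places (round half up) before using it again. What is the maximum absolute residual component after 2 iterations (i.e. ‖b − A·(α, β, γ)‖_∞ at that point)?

Iteration 1:
  α = (-11 - (-1)·0.000 - (2)·0.000) / (7) = -1.571
  β = (1 - (1)·-1.571 - (1)·0.000) / (4) = 0.643
  γ = (11 - (1)·-1.571 - (3)·0.643) / (5) = 2.128
Iteration 2:
  α = (-11 - (-1)·0.643 - (2)·2.128) / (7) = -2.088
  β = (1 - (1)·-2.088 - (1)·2.128) / (4) = 0.240
  γ = (11 - (1)·-2.088 - (3)·0.240) / (5) = 2.474
Residual b − A·x = (-1.092, -0.346, -0.002); ∞-norm = 1.092

1.092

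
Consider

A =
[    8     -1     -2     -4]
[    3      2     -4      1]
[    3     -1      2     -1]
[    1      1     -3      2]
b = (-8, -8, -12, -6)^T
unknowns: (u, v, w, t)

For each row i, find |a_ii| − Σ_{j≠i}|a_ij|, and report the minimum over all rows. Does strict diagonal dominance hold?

-6

row 1: |8| − (1+2+4) = 1
row 2: |2| − (3+4+1) = -6
row 3: |2| − (3+1+1) = -3
row 4: |2| − (1+1+3) = -3
minimum over rows = -6 → not strictly diagonally dominant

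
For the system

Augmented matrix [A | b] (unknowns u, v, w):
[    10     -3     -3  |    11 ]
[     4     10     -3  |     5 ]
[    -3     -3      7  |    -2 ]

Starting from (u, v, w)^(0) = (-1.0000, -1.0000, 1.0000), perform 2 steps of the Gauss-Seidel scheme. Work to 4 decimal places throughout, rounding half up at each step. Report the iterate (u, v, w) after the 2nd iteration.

Iteration 1:
  u = (11 - (-3)·-1.0000 - (-3)·1.0000) / (10) = 1.1000
  v = (5 - (4)·1.1000 - (-3)·1.0000) / (10) = 0.3600
  w = (-2 - (-3)·1.1000 - (-3)·0.3600) / (7) = 0.3400
Iteration 2:
  u = (11 - (-3)·0.3600 - (-3)·0.3400) / (10) = 1.3100
  v = (5 - (4)·1.3100 - (-3)·0.3400) / (10) = 0.0780
  w = (-2 - (-3)·1.3100 - (-3)·0.0780) / (7) = 0.3091

(1.3100, 0.0780, 0.3091)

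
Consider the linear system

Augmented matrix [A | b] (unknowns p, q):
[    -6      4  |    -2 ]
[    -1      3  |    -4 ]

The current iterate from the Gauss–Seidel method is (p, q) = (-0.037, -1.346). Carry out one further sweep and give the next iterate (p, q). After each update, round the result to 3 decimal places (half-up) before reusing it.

One sweep:
  p = (-2 - (4)·-1.346) / (-6) = -0.564
  q = (-4 - (-1)·-0.564) / (3) = -1.521

(-0.564, -1.521)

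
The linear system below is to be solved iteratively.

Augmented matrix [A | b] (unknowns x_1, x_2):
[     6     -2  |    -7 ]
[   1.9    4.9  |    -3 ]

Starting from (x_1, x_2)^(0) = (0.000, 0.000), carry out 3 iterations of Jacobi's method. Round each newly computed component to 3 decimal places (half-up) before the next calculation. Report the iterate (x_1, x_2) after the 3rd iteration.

Iteration 1:
  x_1 = (-7 - (-2)·0.000) / (6) = -1.167
  x_2 = (-3 - (1.9)·0.000) / (4.9) = -0.612
Iteration 2:
  x_1 = (-7 - (-2)·-0.612) / (6) = -1.371
  x_2 = (-3 - (1.9)·-1.167) / (4.9) = -0.160
Iteration 3:
  x_1 = (-7 - (-2)·-0.160) / (6) = -1.220
  x_2 = (-3 - (1.9)·-1.371) / (4.9) = -0.081

(-1.220, -0.081)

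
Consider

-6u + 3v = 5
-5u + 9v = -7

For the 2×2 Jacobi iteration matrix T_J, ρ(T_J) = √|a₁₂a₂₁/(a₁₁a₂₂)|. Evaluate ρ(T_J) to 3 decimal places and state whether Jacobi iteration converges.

0.527

a₁₂a₂₁/(a₁₁a₂₂) = (3)·(-5) / ((-6)·(9)) = 0.277778
ρ = √|0.277778| = √0.277778 = 0.527
ρ < 1, so Jacobi converges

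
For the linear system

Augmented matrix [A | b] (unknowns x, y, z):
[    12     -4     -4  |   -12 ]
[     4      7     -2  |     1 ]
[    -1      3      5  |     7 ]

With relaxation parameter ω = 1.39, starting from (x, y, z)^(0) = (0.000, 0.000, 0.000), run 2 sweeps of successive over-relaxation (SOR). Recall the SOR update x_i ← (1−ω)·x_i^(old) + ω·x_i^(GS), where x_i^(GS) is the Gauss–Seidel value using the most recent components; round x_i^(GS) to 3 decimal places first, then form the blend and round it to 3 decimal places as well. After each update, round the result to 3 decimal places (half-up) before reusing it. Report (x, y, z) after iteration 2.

(-0.025, -0.101, 1.839)

Iteration 1:
  x: GS value = (-12 - (-4)·0.000 - (-4)·0.000) / (12) = -1.000;  x ← (1−ω)·0.000 + ω·-1.000 = -1.390
  y: GS value = (1 - (4)·-1.390 - (-2)·0.000) / (7) = 0.937;  y ← (1−ω)·0.000 + ω·0.937 = 1.302
  z: GS value = (7 - (-1)·-1.390 - (3)·1.302) / (5) = 0.341;  z ← (1−ω)·0.000 + ω·0.341 = 0.474
Iteration 2:
  x: GS value = (-12 - (-4)·1.302 - (-4)·0.474) / (12) = -0.408;  x ← (1−ω)·-1.390 + ω·-0.408 = -0.025
  y: GS value = (1 - (4)·-0.025 - (-2)·0.474) / (7) = 0.293;  y ← (1−ω)·1.302 + ω·0.293 = -0.101
  z: GS value = (7 - (-1)·-0.025 - (3)·-0.101) / (5) = 1.456;  z ← (1−ω)·0.474 + ω·1.456 = 1.839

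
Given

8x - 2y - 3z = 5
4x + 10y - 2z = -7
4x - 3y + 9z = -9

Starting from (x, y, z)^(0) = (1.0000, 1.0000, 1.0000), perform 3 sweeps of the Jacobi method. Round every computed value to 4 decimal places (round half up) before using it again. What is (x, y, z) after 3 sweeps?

(-0.4264, -1.0644, -1.4666)

Iteration 1:
  x = (5 - (-2)·1.0000 - (-3)·1.0000) / (8) = 1.2500
  y = (-7 - (4)·1.0000 - (-2)·1.0000) / (10) = -0.9000
  z = (-9 - (4)·1.0000 - (-3)·1.0000) / (9) = -1.1111
Iteration 2:
  x = (5 - (-2)·-0.9000 - (-3)·-1.1111) / (8) = -0.0167
  y = (-7 - (4)·1.2500 - (-2)·-1.1111) / (10) = -1.4222
  z = (-9 - (4)·1.2500 - (-3)·-0.9000) / (9) = -1.8556
Iteration 3:
  x = (5 - (-2)·-1.4222 - (-3)·-1.8556) / (8) = -0.4264
  y = (-7 - (4)·-0.0167 - (-2)·-1.8556) / (10) = -1.0644
  z = (-9 - (4)·-0.0167 - (-3)·-1.4222) / (9) = -1.4666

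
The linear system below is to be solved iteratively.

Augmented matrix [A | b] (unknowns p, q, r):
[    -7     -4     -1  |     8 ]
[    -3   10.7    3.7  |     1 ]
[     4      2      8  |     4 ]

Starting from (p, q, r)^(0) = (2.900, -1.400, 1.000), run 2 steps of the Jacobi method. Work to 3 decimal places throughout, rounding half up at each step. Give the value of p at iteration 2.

Iteration 1:
  p = (8 - (-4)·-1.400 - (-1)·1.000) / (-7) = -0.486
  q = (1 - (-3)·2.900 - (3.7)·1.000) / (10.7) = 0.561
  r = (4 - (4)·2.900 - (2)·-1.400) / (8) = -0.600
Iteration 2:
  p = (8 - (-4)·0.561 - (-1)·-0.600) / (-7) = -1.378
  q = (1 - (-3)·-0.486 - (3.7)·-0.600) / (10.7) = 0.165
  r = (4 - (4)·-0.486 - (2)·0.561) / (8) = 0.603

-1.378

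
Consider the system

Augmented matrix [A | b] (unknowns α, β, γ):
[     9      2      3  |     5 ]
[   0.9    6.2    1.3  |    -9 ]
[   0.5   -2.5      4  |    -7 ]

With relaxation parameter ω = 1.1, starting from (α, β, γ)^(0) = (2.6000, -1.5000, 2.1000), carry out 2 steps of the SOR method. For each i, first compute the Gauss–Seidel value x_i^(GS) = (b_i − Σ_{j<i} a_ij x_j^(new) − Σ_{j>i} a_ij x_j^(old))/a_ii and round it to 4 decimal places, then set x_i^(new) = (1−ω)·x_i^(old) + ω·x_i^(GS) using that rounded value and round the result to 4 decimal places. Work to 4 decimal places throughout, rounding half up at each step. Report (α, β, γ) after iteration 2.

(2.3512, -0.9843, -2.5800)

Iteration 1:
  α: GS value = (5 - (2)·-1.5000 - (3)·2.1000) / (9) = 0.1889;  α ← (1−ω)·2.6000 + ω·0.1889 = -0.0522
  β: GS value = (-9 - (0.9)·-0.0522 - (1.3)·2.1000) / (6.2) = -1.8844;  β ← (1−ω)·-1.5000 + ω·-1.8844 = -1.9228
  γ: GS value = (-7 - (0.5)·-0.0522 - (-2.5)·-1.9228) / (4) = -2.9452;  γ ← (1−ω)·2.1000 + ω·-2.9452 = -3.4497
Iteration 2:
  α: GS value = (5 - (2)·-1.9228 - (3)·-3.4497) / (9) = 2.1327;  α ← (1−ω)·-0.0522 + ω·2.1327 = 2.3512
  β: GS value = (-9 - (0.9)·2.3512 - (1.3)·-3.4497) / (6.2) = -1.0696;  β ← (1−ω)·-1.9228 + ω·-1.0696 = -0.9843
  γ: GS value = (-7 - (0.5)·2.3512 - (-2.5)·-0.9843) / (4) = -2.6591;  γ ← (1−ω)·-3.4497 + ω·-2.6591 = -2.5800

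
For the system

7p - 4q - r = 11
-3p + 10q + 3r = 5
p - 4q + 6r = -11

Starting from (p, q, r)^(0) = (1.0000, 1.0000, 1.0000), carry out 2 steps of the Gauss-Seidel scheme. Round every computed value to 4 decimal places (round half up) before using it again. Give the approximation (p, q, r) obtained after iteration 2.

(1.8456, 1.5408, -1.1137)

Iteration 1:
  p = (11 - (-4)·1.0000 - (-1)·1.0000) / (7) = 2.2857
  q = (5 - (-3)·2.2857 - (3)·1.0000) / (10) = 0.8857
  r = (-11 - (1)·2.2857 - (-4)·0.8857) / (6) = -1.6238
Iteration 2:
  p = (11 - (-4)·0.8857 - (-1)·-1.6238) / (7) = 1.8456
  q = (5 - (-3)·1.8456 - (3)·-1.6238) / (10) = 1.5408
  r = (-11 - (1)·1.8456 - (-4)·1.5408) / (6) = -1.1137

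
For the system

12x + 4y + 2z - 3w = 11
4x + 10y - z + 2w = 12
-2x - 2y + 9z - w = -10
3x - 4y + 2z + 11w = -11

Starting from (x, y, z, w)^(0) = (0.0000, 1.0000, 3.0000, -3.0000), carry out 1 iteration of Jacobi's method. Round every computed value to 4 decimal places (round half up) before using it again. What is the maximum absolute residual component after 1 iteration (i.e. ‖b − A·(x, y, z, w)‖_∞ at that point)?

Iteration 1:
  x = (11 - (4)·1.0000 - (2)·3.0000 - (-3)·-3.0000) / (12) = -0.6667
  y = (12 - (4)·0.0000 - (-1)·3.0000 - (2)·-3.0000) / (10) = 2.1000
  z = (-10 - (-2)·0.0000 - (-2)·1.0000 - (-1)·-3.0000) / (9) = -1.2222
  w = (-11 - (3)·0.0000 - (-4)·1.0000 - (2)·3.0000) / (11) = -1.1818
Residual b − A·x = (9.4994, -5.1918, 2.6846, 14.8443); ∞-norm = 14.8443

14.8443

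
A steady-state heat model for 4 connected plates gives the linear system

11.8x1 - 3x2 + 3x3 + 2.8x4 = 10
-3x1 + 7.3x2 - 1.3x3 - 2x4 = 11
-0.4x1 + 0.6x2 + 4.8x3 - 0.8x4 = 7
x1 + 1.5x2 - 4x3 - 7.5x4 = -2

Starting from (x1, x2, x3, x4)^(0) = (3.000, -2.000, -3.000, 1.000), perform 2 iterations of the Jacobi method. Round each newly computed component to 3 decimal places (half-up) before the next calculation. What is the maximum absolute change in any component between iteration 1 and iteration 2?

Iteration 1:
  x1 = (10 - (-3)·-2.000 - (3)·-3.000 - (2.8)·1.000) / (11.8) = 0.864
  x2 = (11 - (-3)·3.000 - (-1.3)·-3.000 - (-2)·1.000) / (7.3) = 2.479
  x3 = (7 - (-0.4)·3.000 - (0.6)·-2.000 - (-0.8)·1.000) / (4.8) = 2.125
  x4 = (-2 - (1)·3.000 - (1.5)·-2.000 - (-4)·-3.000) / (-7.5) = 1.867
Iteration 2:
  x1 = (10 - (-3)·2.479 - (3)·2.125 - (2.8)·1.867) / (11.8) = 0.494
  x2 = (11 - (-3)·0.864 - (-1.3)·2.125 - (-2)·1.867) / (7.3) = 2.752
  x3 = (7 - (-0.4)·0.864 - (0.6)·2.479 - (-0.8)·1.867) / (4.8) = 1.532
  x4 = (-2 - (1)·0.864 - (1.5)·2.479 - (-4)·2.125) / (-7.5) = -0.256
Change: (-0.370, 0.273, -0.593, -2.123) → max |·| = 2.123

2.123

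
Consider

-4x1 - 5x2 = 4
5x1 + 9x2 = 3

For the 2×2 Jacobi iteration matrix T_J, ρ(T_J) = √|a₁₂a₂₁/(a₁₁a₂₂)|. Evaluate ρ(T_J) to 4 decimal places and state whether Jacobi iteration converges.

a₁₂a₂₁/(a₁₁a₂₂) = (-5)·(5) / ((-4)·(9)) = 0.694444
ρ = √|0.694444| = √0.694444 = 0.8333
ρ < 1, so Jacobi converges

0.8333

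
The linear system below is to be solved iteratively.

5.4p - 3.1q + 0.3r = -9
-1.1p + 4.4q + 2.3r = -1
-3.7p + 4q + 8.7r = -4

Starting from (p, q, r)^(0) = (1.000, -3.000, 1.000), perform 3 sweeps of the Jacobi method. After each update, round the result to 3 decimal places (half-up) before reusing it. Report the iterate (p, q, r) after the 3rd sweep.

Iteration 1:
  p = (-9 - (-3.1)·-3.000 - (0.3)·1.000) / (5.4) = -3.444
  q = (-1 - (-1.1)·1.000 - (2.3)·1.000) / (4.4) = -0.500
  r = (-4 - (-3.7)·1.000 - (4)·-3.000) / (8.7) = 1.345
Iteration 2:
  p = (-9 - (-3.1)·-0.500 - (0.3)·1.345) / (5.4) = -2.028
  q = (-1 - (-1.1)·-3.444 - (2.3)·1.345) / (4.4) = -1.791
  r = (-4 - (-3.7)·-3.444 - (4)·-0.500) / (8.7) = -1.695
Iteration 3:
  p = (-9 - (-3.1)·-1.791 - (0.3)·-1.695) / (5.4) = -2.601
  q = (-1 - (-1.1)·-2.028 - (2.3)·-1.695) / (4.4) = 0.152
  r = (-4 - (-3.7)·-2.028 - (4)·-1.791) / (8.7) = -0.499

(-2.601, 0.152, -0.499)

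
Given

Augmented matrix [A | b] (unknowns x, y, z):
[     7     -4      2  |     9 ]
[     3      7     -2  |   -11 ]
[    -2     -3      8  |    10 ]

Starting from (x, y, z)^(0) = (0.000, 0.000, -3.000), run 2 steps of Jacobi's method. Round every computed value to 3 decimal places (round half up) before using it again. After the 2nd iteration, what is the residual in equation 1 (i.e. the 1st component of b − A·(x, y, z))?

1.931

Iteration 1:
  x = (9 - (-4)·0.000 - (2)·-3.000) / (7) = 2.143
  y = (-11 - (3)·0.000 - (-2)·-3.000) / (7) = -2.429
  z = (10 - (-2)·0.000 - (-3)·0.000) / (8) = 1.250
Iteration 2:
  x = (9 - (-4)·-2.429 - (2)·1.250) / (7) = -0.459
  y = (-11 - (3)·2.143 - (-2)·1.250) / (7) = -2.133
  z = (10 - (-2)·2.143 - (-3)·-2.429) / (8) = 0.875
Residual b − A·x = (1.931, 7.058, -4.317)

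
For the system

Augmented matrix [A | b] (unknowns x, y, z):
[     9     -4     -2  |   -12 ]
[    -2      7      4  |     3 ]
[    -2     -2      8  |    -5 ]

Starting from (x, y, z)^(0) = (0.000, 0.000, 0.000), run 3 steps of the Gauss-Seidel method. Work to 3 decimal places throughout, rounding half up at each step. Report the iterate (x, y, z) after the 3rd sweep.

Iteration 1:
  x = (-12 - (-4)·0.000 - (-2)·0.000) / (9) = -1.333
  y = (3 - (-2)·-1.333 - (4)·0.000) / (7) = 0.048
  z = (-5 - (-2)·-1.333 - (-2)·0.048) / (8) = -0.946
Iteration 2:
  x = (-12 - (-4)·0.048 - (-2)·-0.946) / (9) = -1.522
  y = (3 - (-2)·-1.522 - (4)·-0.946) / (7) = 0.534
  z = (-5 - (-2)·-1.522 - (-2)·0.534) / (8) = -0.872
Iteration 3:
  x = (-12 - (-4)·0.534 - (-2)·-0.872) / (9) = -1.290
  y = (3 - (-2)·-1.290 - (4)·-0.872) / (7) = 0.558
  z = (-5 - (-2)·-1.290 - (-2)·0.558) / (8) = -0.808

(-1.290, 0.558, -0.808)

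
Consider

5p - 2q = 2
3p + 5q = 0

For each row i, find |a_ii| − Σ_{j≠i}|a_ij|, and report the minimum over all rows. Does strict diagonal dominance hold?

row 1: |5| − (2) = 3
row 2: |5| − (3) = 2
minimum over rows = 2 → strictly diagonally dominant (convergence guaranteed)

2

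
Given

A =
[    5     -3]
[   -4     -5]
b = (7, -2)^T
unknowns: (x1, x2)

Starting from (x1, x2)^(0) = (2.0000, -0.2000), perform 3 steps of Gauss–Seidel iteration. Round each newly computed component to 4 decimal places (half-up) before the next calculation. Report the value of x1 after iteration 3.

Iteration 1:
  x1 = (7 - (-3)·-0.2000) / (5) = 1.2800
  x2 = (-2 - (-4)·1.2800) / (-5) = -0.6240
Iteration 2:
  x1 = (7 - (-3)·-0.6240) / (5) = 1.0256
  x2 = (-2 - (-4)·1.0256) / (-5) = -0.4205
Iteration 3:
  x1 = (7 - (-3)·-0.4205) / (5) = 1.1477
  x2 = (-2 - (-4)·1.1477) / (-5) = -0.5182

1.1477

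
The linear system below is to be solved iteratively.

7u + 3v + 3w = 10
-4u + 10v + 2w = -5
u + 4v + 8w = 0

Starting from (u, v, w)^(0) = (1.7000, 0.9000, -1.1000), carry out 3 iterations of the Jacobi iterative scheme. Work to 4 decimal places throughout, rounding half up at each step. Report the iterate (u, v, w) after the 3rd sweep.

Iteration 1:
  u = (10 - (3)·0.9000 - (3)·-1.1000) / (7) = 1.5143
  v = (-5 - (-4)·1.7000 - (2)·-1.1000) / (10) = 0.4000
  w = (0 - (1)·1.7000 - (4)·0.9000) / (8) = -0.6625
Iteration 2:
  u = (10 - (3)·0.4000 - (3)·-0.6625) / (7) = 1.5411
  v = (-5 - (-4)·1.5143 - (2)·-0.6625) / (10) = 0.2382
  w = (0 - (1)·1.5143 - (4)·0.4000) / (8) = -0.3893
Iteration 3:
  u = (10 - (3)·0.2382 - (3)·-0.3893) / (7) = 1.4933
  v = (-5 - (-4)·1.5411 - (2)·-0.3893) / (10) = 0.1943
  w = (0 - (1)·1.5411 - (4)·0.2382) / (8) = -0.3117

(1.4933, 0.1943, -0.3117)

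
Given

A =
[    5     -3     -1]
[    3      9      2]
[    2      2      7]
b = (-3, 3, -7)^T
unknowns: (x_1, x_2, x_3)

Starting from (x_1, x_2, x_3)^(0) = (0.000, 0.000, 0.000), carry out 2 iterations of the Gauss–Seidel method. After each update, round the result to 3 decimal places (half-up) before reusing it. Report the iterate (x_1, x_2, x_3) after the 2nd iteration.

Iteration 1:
  x_1 = (-3 - (-3)·0.000 - (-1)·0.000) / (5) = -0.600
  x_2 = (3 - (3)·-0.600 - (2)·0.000) / (9) = 0.533
  x_3 = (-7 - (2)·-0.600 - (2)·0.533) / (7) = -0.981
Iteration 2:
  x_1 = (-3 - (-3)·0.533 - (-1)·-0.981) / (5) = -0.476
  x_2 = (3 - (3)·-0.476 - (2)·-0.981) / (9) = 0.710
  x_3 = (-7 - (2)·-0.476 - (2)·0.710) / (7) = -1.067

(-0.476, 0.710, -1.067)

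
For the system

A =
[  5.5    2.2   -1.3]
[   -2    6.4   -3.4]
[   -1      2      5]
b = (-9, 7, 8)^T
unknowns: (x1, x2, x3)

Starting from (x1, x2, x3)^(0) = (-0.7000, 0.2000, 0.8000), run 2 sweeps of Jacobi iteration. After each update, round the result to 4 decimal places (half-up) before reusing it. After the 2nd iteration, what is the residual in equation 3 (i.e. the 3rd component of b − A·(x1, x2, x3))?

Iteration 1:
  x1 = (-9 - (2.2)·0.2000 - (-1.3)·0.8000) / (5.5) = -1.5273
  x2 = (7 - (-2)·-0.7000 - (-3.4)·0.8000) / (6.4) = 1.3000
  x3 = (8 - (-1)·-0.7000 - (2)·0.2000) / (5) = 1.3800
Iteration 2:
  x1 = (-9 - (2.2)·1.3000 - (-1.3)·1.3800) / (5.5) = -1.8302
  x2 = (7 - (-2)·-1.5273 - (-3.4)·1.3800) / (6.4) = 1.3496
  x3 = (8 - (-1)·-1.5273 - (2)·1.3000) / (5) = 0.7745
Residual b − A·x = (-0.8962, -2.6645, -0.4019)

-0.4019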